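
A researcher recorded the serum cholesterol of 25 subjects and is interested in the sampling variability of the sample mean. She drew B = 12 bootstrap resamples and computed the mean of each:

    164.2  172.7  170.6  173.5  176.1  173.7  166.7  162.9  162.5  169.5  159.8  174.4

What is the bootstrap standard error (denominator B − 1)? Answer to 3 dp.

Bootstrap SE is the standard deviation of the 12 replicate means.
Mean of replicates: (164.2 + 172.7 + 170.6 + 173.5 + 176.1 + 173.7 + 166.7 + 162.9 + 162.5 + 169.5 + 159.8 + 174.4) / 12 = 2026.6000 / 12 = 168.8833
Sum of squared deviations: (−4.6833)² + (+3.8167)² + (+1.7167)² + (+4.6167)² + (+7.2167)² + (+4.8167)² + (−2.1833)² + (−5.9833)² + (−6.3833)² + (+0.6167)² + (−9.0833)² + (+5.5167)² = 330.6767
Variance = 330.6767 / 11 = 30.0615
SE* = √30.0615

SE* = 5.483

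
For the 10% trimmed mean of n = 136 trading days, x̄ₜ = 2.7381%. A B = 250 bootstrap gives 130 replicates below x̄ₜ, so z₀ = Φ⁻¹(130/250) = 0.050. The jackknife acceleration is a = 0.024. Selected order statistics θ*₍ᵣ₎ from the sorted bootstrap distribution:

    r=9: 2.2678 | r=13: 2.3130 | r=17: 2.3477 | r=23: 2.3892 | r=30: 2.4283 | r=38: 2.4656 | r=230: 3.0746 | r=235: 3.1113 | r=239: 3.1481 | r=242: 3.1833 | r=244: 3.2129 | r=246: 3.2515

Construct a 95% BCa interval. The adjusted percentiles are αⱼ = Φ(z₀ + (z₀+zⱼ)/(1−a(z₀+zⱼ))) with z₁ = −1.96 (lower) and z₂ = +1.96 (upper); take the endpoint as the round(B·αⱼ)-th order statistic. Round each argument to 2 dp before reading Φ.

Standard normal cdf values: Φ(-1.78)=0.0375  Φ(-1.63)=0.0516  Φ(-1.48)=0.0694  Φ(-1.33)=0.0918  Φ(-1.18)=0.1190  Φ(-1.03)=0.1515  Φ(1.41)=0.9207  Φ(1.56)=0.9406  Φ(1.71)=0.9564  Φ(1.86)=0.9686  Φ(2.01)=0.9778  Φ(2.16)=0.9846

(2.2678, 3.2515)

Lower: z₀ + z₁ = 0.050 + (-1.960) = -1.910; 1 − a(z₀+z₁) = 1 − (0.024)(-1.910) = 1.0458; argument = 0.050 + (-1.910)/1.0458 = -1.7763 → -1.78.
α₁ = Φ(-1.78) = 0.0375; rank = round(250 × 0.0375) = 9; θ*₍9₎ = 2.2678.
Upper: z₀ + z₂ = 2.010; 1 − a(z₀+z₂) = 0.9518; argument = 2.1619 → 2.16; α₂ = 0.9846; rank = 246; θ*₍246₎ = 3.2515.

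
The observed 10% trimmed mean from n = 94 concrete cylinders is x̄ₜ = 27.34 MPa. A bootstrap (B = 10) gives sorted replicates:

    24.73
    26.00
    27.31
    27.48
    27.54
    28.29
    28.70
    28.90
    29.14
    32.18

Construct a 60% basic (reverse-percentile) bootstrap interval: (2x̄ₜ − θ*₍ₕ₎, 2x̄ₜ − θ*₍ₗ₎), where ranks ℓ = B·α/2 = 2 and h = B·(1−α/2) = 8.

Percentile endpoints at ranks 2 and 8: θ*₍2₎ = 26.00, θ*₍8₎ = 28.90.
Basic interval reflects these around x̄ₜ:
  lower = 2 × 27.34 − 28.90 = 25.78
  upper = 2 × 27.34 − 26.00 = 28.68

(25.78, 28.68)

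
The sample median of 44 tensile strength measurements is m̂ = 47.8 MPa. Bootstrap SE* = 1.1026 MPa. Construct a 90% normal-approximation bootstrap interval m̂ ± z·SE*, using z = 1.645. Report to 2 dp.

Margin = 1.645 × 1.1026 = 1.814
Interval: 47.8 ± 1.814

(45.99, 49.61)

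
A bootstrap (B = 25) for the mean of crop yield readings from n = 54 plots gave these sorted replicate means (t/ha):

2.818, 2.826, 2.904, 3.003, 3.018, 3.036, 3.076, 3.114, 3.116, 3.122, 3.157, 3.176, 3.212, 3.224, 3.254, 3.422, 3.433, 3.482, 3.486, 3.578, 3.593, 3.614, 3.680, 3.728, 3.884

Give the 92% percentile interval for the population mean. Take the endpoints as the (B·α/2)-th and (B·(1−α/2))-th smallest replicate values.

α = 0.08; lower rank = 25 × 0.040 = 1; upper rank = 25 × 0.960 = 24.
The 1st smallest replicate is 2.818; the 24th is 3.728.

(2.818, 3.728)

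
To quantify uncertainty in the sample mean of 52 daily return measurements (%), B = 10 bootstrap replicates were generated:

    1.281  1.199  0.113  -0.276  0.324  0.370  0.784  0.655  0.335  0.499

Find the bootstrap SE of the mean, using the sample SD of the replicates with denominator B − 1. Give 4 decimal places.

SE* = 0.4740

Bootstrap SE is the standard deviation of the 10 replicate means.
Mean of replicates: (1.281 + 1.199 + 0.113 + (-0.276) + 0.324 + 0.370 + 0.784 + 0.655 + 0.335 + 0.499) / 10 = 5.28400 / 10 = 0.52840
Sum of squared deviations: (+0.75260)² + (+0.67060)² + (−0.41540)² + (−0.80440)² + (−0.20440)² + (−0.15840)² + (+0.25560)² + (+0.12660)² + (−0.19340)² + (−0.02940)² = 2.02222
Variance = 2.02222 / 9 = 0.22469
SE* = √0.22469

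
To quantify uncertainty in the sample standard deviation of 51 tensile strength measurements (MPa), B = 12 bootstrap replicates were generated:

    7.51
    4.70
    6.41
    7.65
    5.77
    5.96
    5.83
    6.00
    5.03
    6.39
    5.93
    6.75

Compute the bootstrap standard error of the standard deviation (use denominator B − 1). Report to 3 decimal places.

SE* = 0.868

Bootstrap SE is the standard deviation of the 12 replicate standard deviations.
Mean of replicates: (7.51 + 4.70 + 6.41 + 7.65 + 5.77 + 5.96 + 5.83 + 6.00 + 5.03 + 6.39 + 5.93 + 6.75) / 12 = 73.9300 / 12 = 6.1608
Sum of squared deviations: (+1.3492)² + (−1.4608)² + (+0.2492)² + (+1.4892)² + (−0.3908)² + (−0.2008)² + (−0.3308)² + (−0.1608)² + (−1.1308)² + (+0.2292)² + (−0.2308)² + (+0.5892)² = 8.2941
Variance = 8.2941 / 11 = 0.7540
SE* = √0.7540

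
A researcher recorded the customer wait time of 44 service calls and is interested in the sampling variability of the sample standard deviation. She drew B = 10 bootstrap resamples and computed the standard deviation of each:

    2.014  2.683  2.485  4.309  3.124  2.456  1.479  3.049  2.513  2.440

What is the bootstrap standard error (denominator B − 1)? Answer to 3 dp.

SE* = 0.748

Bootstrap SE is the standard deviation of the 10 replicate standard deviations.
Mean of replicates: (2.014 + 2.683 + 2.485 + 4.309 + 3.124 + 2.456 + 1.479 + 3.049 + 2.513 + 2.440) / 10 = 26.5520 / 10 = 2.6552
Sum of squared deviations: (−0.6412)² + (+0.0278)² + (−0.1702)² + (+1.6538)² + (+0.4688)² + (−0.1992)² + (−1.1762)² + (+0.3938)² + (−0.1422)² + (−0.2152)² = 5.0404
Variance = 5.0404 / 9 = 0.5600
SE* = √0.5600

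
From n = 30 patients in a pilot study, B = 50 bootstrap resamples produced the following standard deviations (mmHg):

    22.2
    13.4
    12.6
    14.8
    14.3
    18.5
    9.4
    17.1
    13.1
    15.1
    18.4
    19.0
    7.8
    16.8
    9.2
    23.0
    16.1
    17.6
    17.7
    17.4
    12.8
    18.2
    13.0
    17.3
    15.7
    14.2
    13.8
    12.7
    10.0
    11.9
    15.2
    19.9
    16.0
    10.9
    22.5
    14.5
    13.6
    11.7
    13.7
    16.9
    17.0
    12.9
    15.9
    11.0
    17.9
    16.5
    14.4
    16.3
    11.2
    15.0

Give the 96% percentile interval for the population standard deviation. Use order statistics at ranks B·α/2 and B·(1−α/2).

Sorted replicates: 7.8, 9.2, 9.4, 10.0, 10.9, 11.0, 11.2, 11.7, 11.9, 12.6, 12.7, 12.8, 12.9, 13.0, 13.1, 13.4, 13.6, 13.7, 13.8, 14.2, 14.3, 14.4, 14.5, 14.8, 15.0, 15.1, 15.2, 15.7, 15.9, 16.0, 16.1, 16.3, 16.5, 16.8, 16.9, 17.0, 17.1, 17.3, 17.4, 17.6, 17.7, 17.9, 18.2, 18.4, 18.5, 19.0, 19.9, 22.2, 22.5, 23.0
α = 0.04; lower rank = 50 × 0.020 = 1; upper rank = 50 × 0.980 = 49.
The 1st smallest replicate is 7.8; the 49th is 22.5.

(7.8, 22.5)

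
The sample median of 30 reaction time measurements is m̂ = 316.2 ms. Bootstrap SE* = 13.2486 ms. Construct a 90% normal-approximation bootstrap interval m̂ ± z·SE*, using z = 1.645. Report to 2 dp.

Margin = 1.645 × 13.2486 = 21.794
Interval: 316.2 ± 21.794

(294.41, 337.99)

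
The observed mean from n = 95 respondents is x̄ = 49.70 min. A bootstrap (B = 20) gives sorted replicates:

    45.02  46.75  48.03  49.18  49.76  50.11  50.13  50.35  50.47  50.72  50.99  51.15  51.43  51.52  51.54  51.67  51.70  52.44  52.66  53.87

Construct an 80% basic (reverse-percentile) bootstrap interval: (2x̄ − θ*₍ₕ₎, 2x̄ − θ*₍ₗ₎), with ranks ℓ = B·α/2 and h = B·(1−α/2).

Percentile endpoints at ranks 2 and 18: θ*₍2₎ = 46.75, θ*₍18₎ = 52.44.
Basic interval reflects these around x̄:
  lower = 2 × 49.70 − 52.44 = 46.96
  upper = 2 × 49.70 − 46.75 = 52.65

(46.96, 52.65)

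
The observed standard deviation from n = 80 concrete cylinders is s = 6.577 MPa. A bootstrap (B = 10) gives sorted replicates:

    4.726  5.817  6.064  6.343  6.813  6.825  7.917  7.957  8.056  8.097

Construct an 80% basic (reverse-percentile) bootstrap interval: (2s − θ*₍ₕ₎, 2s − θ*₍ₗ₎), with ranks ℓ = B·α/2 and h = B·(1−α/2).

(5.098, 8.428)

Percentile endpoints at ranks 1 and 9: θ*₍1₎ = 4.726, θ*₍9₎ = 8.056.
Basic interval reflects these around s:
  lower = 2 × 6.577 − 8.056 = 5.098
  upper = 2 × 6.577 − 4.726 = 8.428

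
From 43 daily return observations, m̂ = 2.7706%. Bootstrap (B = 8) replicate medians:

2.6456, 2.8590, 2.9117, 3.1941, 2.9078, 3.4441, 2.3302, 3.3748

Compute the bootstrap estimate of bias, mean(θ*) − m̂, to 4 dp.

bias = +0.1878

mean(θ*) = (2.6456 + 2.8590 + 2.9117 + 3.1941 + 2.9078 + 3.4441 + 2.3302 + 3.3748) / 8 = 2.95841
bias = 2.95841 − 2.7706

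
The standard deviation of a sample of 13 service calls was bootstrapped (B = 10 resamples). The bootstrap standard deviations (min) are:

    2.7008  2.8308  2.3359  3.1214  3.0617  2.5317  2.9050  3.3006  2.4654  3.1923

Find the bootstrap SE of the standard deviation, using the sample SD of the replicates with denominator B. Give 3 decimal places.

SE* = 0.313

Bootstrap SE is the standard deviation of the 10 replicate standard deviations.
Mean of replicates: (2.7008 + 2.8308 + 2.3359 + 3.1214 + 3.0617 + 2.5317 + 2.9050 + 3.3006 + 2.4654 + 3.1923) / 10 = 28.44560 / 10 = 2.84456
Sum of squared deviations: (−0.14376)² + (−0.01376)² + (−0.50866)² + (+0.27684)² + (+0.21714)² + (−0.31286)² + (+0.06044)² + (+0.45604)² + (−0.37916)² + (+0.34774)² = 0.97757
Variance = 0.97757 / 10 = 0.09776
SE* = √0.09776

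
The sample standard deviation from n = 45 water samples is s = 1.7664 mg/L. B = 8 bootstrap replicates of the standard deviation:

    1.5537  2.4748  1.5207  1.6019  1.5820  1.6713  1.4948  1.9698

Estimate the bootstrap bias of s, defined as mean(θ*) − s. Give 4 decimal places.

mean(θ*) = (1.5537 + 2.4748 + 1.5207 + 1.6019 + 1.5820 + 1.6713 + 1.4948 + 1.9698) / 8 = 1.73362
bias = 1.73362 − 1.7664

bias = −0.0328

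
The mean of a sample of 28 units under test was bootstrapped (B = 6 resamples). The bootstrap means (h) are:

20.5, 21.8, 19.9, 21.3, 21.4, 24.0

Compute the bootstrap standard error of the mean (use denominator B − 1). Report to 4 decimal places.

SE* = 1.4106

Bootstrap SE is the standard deviation of the 6 replicate means.
Mean of replicates: (20.5 + 21.8 + 19.9 + 21.3 + 21.4 + 24.0) / 6 = 128.90000 / 6 = 21.48333
Sum of squared deviations: (−0.98333)² + (+0.31667)² + (−1.58333)² + (−0.18333)² + (−0.08333)² + (+2.51667)² = 9.94833
Variance = 9.94833 / 5 = 1.98967
SE* = √1.98967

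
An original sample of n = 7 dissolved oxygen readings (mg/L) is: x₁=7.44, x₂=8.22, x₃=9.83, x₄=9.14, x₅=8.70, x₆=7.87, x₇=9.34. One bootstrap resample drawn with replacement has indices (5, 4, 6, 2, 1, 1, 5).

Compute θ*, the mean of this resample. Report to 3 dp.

θ* = 8.216

Resample values: 8.70, 9.14, 7.87, 8.22, 7.44, 7.44, 8.70.
Mean = (8.70 + 9.14 + 7.87 + 8.22 + 7.44 + 7.44 + 8.70) / 7 = 57.510 / 7 = 8.216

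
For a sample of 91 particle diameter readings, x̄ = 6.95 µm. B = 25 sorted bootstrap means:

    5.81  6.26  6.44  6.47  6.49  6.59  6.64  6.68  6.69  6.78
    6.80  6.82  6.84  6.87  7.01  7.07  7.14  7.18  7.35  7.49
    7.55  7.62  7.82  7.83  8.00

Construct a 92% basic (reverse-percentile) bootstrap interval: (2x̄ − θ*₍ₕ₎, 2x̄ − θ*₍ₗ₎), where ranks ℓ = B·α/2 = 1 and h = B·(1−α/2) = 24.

Percentile endpoints at ranks 1 and 24: θ*₍1₎ = 5.81, θ*₍24₎ = 7.83.
Basic interval reflects these around x̄:
  lower = 2 × 6.95 − 7.83 = 6.07
  upper = 2 × 6.95 − 5.81 = 8.09

(6.07, 8.09)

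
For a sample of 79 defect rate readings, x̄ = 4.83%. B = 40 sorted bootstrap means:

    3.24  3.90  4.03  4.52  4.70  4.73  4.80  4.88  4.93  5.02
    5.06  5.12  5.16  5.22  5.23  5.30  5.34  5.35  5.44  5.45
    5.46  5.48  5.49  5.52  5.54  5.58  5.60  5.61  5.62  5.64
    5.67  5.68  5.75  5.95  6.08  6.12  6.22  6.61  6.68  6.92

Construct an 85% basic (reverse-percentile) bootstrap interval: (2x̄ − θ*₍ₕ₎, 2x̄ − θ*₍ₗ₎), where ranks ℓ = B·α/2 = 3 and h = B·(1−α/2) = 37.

(3.44, 5.63)

Percentile endpoints at ranks 3 and 37: θ*₍3₎ = 4.03, θ*₍37₎ = 6.22.
Basic interval reflects these around x̄:
  lower = 2 × 4.83 − 6.22 = 3.44
  upper = 2 × 4.83 − 4.03 = 5.63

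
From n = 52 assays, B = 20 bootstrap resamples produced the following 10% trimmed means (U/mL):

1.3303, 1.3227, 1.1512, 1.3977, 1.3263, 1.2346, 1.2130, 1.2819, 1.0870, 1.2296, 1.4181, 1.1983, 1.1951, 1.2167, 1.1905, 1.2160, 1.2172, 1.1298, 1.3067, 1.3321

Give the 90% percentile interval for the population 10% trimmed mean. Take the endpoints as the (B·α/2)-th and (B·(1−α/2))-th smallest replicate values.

(1.0870, 1.3977)

Sorted replicates: 1.0870, 1.1298, 1.1512, 1.1905, 1.1951, 1.1983, 1.2130, 1.2160, 1.2167, 1.2172, 1.2296, 1.2346, 1.2819, 1.3067, 1.3227, 1.3263, 1.3303, 1.3321, 1.3977, 1.4181
α = 0.10; lower rank = 20 × 0.050 = 1; upper rank = 20 × 0.950 = 19.
The 1st smallest replicate is 1.0870; the 19th is 1.3977.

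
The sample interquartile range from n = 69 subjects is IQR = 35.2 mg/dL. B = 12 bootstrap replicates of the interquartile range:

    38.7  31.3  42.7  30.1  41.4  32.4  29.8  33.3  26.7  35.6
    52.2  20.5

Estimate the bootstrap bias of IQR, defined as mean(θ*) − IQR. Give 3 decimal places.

mean(θ*) = (38.7 + 31.3 + 42.7 + 30.1 + 41.4 + 32.4 + 29.8 + 33.3 + 26.7 + 35.6 + 52.2 + 20.5) / 12 = 34.5583
bias = 34.5583 − 35.2

bias = −0.642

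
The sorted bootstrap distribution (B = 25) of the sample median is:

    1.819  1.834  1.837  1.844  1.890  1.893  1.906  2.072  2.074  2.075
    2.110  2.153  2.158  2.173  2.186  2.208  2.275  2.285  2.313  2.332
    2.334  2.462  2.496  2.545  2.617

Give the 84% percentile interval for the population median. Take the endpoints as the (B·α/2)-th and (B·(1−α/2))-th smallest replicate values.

(1.834, 2.496)

α = 0.16; lower rank = 25 × 0.080 = 2; upper rank = 25 × 0.920 = 23.
The 2nd smallest replicate is 1.834; the 23rd is 2.496.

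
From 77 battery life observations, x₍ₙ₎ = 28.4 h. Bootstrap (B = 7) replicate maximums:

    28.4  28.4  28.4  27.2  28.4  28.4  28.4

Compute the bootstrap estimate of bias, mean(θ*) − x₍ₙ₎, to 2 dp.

bias = −0.17

mean(θ*) = (28.4 + 28.4 + 28.4 + 27.2 + 28.4 + 28.4 + 28.4) / 7 = 28.229
bias = 28.229 − 28.4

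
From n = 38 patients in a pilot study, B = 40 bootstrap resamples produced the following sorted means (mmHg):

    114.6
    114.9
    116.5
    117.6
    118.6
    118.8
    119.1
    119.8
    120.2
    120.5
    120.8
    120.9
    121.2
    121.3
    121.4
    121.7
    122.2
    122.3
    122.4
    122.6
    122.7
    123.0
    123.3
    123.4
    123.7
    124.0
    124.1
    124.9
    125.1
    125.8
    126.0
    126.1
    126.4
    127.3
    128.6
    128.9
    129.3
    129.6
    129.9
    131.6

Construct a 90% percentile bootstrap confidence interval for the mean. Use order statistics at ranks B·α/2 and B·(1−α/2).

(114.9, 129.6)

α = 0.10; lower rank = 40 × 0.050 = 2; upper rank = 40 × 0.950 = 38.
The 2nd smallest replicate is 114.9; the 38th is 129.6.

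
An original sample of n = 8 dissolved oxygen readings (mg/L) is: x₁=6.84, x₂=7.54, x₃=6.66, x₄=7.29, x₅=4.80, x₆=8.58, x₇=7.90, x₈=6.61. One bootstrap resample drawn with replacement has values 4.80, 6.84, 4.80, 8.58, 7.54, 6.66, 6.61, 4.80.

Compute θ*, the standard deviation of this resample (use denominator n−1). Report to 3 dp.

Mean = 6.3288; sum of squared deviations = 13.9967
s² = 13.9967 / 7 = 1.9995
s = √1.9995 = 1.414

θ* = 1.414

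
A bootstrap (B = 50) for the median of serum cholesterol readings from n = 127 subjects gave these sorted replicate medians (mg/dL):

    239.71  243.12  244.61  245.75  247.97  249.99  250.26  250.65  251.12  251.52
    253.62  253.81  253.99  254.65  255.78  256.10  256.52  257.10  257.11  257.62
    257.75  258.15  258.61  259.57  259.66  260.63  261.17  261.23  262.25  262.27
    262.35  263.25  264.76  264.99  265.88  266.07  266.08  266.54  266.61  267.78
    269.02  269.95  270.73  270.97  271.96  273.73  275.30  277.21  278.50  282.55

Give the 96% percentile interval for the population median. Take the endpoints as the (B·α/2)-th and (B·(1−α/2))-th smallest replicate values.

α = 0.04; lower rank = 50 × 0.020 = 1; upper rank = 50 × 0.980 = 49.
The 1st smallest replicate is 239.71; the 49th is 278.50.

(239.71, 278.50)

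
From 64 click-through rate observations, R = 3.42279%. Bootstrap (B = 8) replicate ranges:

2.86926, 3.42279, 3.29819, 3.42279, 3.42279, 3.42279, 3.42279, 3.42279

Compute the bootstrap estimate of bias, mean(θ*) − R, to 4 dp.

mean(θ*) = (2.86926 + 3.42279 + 3.29819 + 3.42279 + 3.42279 + 3.42279 + 3.42279 + 3.42279) / 8 = 3.33802
bias = 3.33802 − 3.42279

bias = −0.0848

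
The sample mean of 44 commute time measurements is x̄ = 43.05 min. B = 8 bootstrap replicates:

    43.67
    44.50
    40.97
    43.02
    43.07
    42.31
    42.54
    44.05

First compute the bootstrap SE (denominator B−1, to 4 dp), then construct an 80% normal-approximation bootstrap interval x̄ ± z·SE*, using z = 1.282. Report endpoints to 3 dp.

(41.628, 44.472)

Mean of replicates = 43.0162; sum of squared deviations = 8.6132; SE* = √(8.6132/7) = 1.1093
Margin = 1.282 × 1.1093 = 1.4221
Interval: 43.05 ± 1.4221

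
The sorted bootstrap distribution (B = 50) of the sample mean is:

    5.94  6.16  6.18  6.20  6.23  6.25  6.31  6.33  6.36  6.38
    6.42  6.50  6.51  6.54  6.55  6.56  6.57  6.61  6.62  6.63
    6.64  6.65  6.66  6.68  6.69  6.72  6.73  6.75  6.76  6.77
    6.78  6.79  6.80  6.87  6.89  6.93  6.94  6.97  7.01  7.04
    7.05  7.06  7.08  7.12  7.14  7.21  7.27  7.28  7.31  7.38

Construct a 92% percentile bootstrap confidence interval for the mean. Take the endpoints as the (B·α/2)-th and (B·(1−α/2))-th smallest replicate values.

(6.16, 7.28)

α = 0.08; lower rank = 50 × 0.040 = 2; upper rank = 50 × 0.960 = 48.
The 2nd smallest replicate is 6.16; the 48th is 7.28.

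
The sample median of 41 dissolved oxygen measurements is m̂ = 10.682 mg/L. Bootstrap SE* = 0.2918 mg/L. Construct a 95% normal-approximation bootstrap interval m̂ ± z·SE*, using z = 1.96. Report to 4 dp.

Margin = 1.96 × 0.2918 = 0.57193
Interval: 10.682 ± 0.57193

(10.1101, 11.2539)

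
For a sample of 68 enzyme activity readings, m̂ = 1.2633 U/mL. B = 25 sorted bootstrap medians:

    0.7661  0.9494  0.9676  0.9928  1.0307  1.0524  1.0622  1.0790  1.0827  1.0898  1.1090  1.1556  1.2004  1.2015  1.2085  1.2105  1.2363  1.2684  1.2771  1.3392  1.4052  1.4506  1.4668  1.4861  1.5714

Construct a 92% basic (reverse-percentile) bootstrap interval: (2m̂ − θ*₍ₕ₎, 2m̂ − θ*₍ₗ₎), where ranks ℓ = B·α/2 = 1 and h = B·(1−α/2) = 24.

(1.0405, 1.7605)

Percentile endpoints at ranks 1 and 24: θ*₍1₎ = 0.7661, θ*₍24₎ = 1.4861.
Basic interval reflects these around m̂:
  lower = 2 × 1.2633 − 1.4861 = 1.0405
  upper = 2 × 1.2633 − 0.7661 = 1.7605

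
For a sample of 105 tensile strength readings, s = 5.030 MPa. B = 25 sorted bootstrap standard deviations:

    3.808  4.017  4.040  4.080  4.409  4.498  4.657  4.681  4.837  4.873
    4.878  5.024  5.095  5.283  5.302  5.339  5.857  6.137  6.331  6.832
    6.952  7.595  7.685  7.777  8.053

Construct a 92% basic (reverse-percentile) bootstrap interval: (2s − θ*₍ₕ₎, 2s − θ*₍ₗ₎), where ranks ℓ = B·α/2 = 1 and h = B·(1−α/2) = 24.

(2.283, 6.252)

Percentile endpoints at ranks 1 and 24: θ*₍1₎ = 3.808, θ*₍24₎ = 7.777.
Basic interval reflects these around s:
  lower = 2 × 5.030 − 7.777 = 2.283
  upper = 2 × 5.030 − 3.808 = 6.252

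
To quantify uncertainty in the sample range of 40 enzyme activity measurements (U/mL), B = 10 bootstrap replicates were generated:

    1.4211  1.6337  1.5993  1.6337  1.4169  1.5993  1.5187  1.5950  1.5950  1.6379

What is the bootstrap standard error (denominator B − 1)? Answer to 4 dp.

Bootstrap SE is the standard deviation of the 10 replicate ranges.
Mean of replicates: (1.4211 + 1.6337 + 1.5993 + 1.6337 + 1.4169 + 1.5993 + 1.5187 + 1.5950 + 1.5950 + 1.6379) / 10 = 15.65060 / 10 = 1.56506
Sum of squared deviations: (−0.14396)² + (+0.06864)² + (+0.03424)² + (+0.06864)² + (−0.14816)² + (+0.03424)² + (−0.04636)² + (+0.02994)² + (+0.02994)² + (+0.07284)² = 0.06369
Variance = 0.06369 / 9 = 0.00708
SE* = √0.00708

SE* = 0.0841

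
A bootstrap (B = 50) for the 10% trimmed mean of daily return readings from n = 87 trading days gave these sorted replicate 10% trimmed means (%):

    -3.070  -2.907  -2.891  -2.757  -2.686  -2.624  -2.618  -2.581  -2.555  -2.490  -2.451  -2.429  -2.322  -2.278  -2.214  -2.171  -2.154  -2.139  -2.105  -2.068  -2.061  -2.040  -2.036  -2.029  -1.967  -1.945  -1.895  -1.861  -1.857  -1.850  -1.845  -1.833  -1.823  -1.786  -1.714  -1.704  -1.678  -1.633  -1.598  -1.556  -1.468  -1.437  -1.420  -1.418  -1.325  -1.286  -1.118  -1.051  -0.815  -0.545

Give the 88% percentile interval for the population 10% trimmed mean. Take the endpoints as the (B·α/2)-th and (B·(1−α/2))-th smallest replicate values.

α = 0.12; lower rank = 50 × 0.060 = 3; upper rank = 50 × 0.940 = 47.
The 3rd smallest replicate is -2.891; the 47th is -1.118.

(-2.891, -1.118)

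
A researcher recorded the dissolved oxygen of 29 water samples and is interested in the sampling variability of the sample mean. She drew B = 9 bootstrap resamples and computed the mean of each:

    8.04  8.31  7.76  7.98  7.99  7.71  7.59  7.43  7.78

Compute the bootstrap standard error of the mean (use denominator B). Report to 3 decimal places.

Bootstrap SE is the standard deviation of the 9 replicate means.
Mean of replicates: (8.04 + 8.31 + 7.76 + 7.98 + 7.99 + 7.71 + 7.59 + 7.43 + 7.78) / 9 = 70.5900 / 9 = 7.8433
Sum of squared deviations: (+0.1967)² + (+0.4667)² + (−0.0833)² + (+0.1367)² + (+0.1467)² + (−0.1333)² + (−0.2533)² + (−0.4133)² + (−0.0633)² = 0.5604
Variance = 0.5604 / 9 = 0.0623
SE* = √0.0623

SE* = 0.250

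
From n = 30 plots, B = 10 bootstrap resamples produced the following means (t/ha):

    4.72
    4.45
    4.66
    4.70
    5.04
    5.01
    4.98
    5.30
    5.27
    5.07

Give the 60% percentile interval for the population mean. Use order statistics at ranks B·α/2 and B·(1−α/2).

(4.66, 5.07)

Sorted replicates: 4.45, 4.66, 4.70, 4.72, 4.98, 5.01, 5.04, 5.07, 5.27, 5.30
α = 0.40; lower rank = 10 × 0.200 = 2; upper rank = 10 × 0.800 = 8.
The 2nd smallest replicate is 4.66; the 8th is 5.07.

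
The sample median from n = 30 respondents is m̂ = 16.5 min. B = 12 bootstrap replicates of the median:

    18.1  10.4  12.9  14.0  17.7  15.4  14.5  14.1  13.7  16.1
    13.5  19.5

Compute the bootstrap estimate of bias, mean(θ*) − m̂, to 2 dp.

mean(θ*) = (18.1 + 10.4 + 12.9 + 14.0 + 17.7 + 15.4 + 14.5 + 14.1 + 13.7 + 16.1 + 13.5 + 19.5) / 12 = 14.992
bias = 14.992 − 16.5

bias = −1.51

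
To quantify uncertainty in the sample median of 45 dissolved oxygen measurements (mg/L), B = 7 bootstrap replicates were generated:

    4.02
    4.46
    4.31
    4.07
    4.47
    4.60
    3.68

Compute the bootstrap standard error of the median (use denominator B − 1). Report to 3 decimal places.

Bootstrap SE is the standard deviation of the 7 replicate medians.
Mean of replicates: (4.02 + 4.46 + 4.31 + 4.07 + 4.47 + 4.60 + 3.68) / 7 = 29.6100 / 7 = 4.2300
Sum of squared deviations: (−0.2100)² + (+0.2300)² + (+0.0800)² + (−0.1600)² + (+0.2400)² + (+0.3700)² + (−0.5500)² = 0.6260
Variance = 0.6260 / 6 = 0.1043
SE* = √0.1043

SE* = 0.323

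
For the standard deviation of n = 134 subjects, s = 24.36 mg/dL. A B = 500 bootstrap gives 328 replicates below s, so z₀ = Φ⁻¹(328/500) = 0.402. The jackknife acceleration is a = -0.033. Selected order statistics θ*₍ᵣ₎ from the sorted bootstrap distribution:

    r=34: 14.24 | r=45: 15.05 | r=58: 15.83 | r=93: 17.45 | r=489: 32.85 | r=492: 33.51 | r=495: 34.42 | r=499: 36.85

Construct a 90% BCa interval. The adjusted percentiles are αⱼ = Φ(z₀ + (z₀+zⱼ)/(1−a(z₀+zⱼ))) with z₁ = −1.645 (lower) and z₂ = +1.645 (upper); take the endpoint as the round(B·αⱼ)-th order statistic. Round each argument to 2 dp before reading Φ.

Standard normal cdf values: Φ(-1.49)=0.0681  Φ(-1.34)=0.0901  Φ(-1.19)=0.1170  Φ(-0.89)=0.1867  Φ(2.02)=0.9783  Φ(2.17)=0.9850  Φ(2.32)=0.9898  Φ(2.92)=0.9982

Lower: z₀ + z₁ = 0.402 + (-1.645) = -1.243; 1 − a(z₀+z₁) = 1 − (-0.033)(-1.243) = 0.9590; argument = 0.402 + (-1.243)/0.9590 = -0.8942 → -0.89.
α₁ = Φ(-0.89) = 0.1867; rank = round(500 × 0.1867) = 93; θ*₍93₎ = 17.45.
Upper: z₀ + z₂ = 2.047; 1 − a(z₀+z₂) = 1.0676; argument = 2.3195 → 2.32; α₂ = 0.9898; rank = 495; θ*₍495₎ = 34.42.

(17.45, 34.42)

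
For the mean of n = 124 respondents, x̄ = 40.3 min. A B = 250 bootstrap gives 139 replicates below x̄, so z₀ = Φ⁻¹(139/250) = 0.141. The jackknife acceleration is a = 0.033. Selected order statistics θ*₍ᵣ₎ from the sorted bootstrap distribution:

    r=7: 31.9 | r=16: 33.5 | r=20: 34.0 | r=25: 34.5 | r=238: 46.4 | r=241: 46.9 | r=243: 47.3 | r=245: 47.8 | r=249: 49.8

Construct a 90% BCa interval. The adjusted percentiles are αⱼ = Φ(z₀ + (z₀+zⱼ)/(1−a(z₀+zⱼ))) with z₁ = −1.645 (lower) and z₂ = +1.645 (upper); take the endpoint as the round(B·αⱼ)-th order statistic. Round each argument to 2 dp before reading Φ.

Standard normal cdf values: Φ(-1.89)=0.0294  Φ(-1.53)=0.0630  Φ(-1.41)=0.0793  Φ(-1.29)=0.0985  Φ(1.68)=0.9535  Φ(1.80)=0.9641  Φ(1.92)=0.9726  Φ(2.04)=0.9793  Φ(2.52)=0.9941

Lower: z₀ + z₁ = 0.141 + (-1.645) = -1.504; 1 − a(z₀+z₁) = 1 − (0.033)(-1.504) = 1.0496; argument = 0.141 + (-1.504)/1.0496 = -1.2919 → -1.29.
α₁ = Φ(-1.29) = 0.0985; rank = round(250 × 0.0985) = 25; θ*₍25₎ = 34.5.
Upper: z₀ + z₂ = 1.786; 1 − a(z₀+z₂) = 0.9411; argument = 2.0389 → 2.04; α₂ = 0.9793; rank = 245; θ*₍245₎ = 47.8.

(34.5, 47.8)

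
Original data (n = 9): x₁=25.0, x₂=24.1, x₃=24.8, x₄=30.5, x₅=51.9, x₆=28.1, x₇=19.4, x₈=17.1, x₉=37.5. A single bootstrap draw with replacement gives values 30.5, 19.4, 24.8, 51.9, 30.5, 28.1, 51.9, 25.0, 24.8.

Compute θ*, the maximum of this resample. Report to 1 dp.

Maximum = 51.9

θ* = 51.9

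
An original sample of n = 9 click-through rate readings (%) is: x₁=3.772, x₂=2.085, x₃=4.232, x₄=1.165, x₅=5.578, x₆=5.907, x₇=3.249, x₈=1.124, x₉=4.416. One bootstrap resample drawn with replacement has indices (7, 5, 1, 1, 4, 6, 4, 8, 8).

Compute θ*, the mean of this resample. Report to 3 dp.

Resample values: 3.249, 5.578, 3.772, 3.772, 1.165, 5.907, 1.165, 1.124, 1.124.
Mean = (3.249 + 5.578 + 3.772 + 3.772 + 1.165 + 5.907 + 1.165 + 1.124 + 1.124) / 9 = 26.8560 / 9 = 2.984

θ* = 2.984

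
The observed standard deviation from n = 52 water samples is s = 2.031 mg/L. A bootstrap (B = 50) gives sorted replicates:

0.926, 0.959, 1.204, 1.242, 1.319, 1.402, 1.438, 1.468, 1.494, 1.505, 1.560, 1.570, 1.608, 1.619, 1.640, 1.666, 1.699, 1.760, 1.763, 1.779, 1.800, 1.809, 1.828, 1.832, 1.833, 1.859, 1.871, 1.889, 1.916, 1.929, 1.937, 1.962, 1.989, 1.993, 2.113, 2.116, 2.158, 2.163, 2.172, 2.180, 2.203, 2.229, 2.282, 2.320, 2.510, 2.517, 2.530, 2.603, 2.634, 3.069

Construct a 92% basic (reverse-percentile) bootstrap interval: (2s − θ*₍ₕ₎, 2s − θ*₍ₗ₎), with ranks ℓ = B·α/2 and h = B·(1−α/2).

Percentile endpoints at ranks 2 and 48: θ*₍2₎ = 0.959, θ*₍48₎ = 2.603.
Basic interval reflects these around s:
  lower = 2 × 2.031 − 2.603 = 1.459
  upper = 2 × 2.031 − 0.959 = 3.103

(1.459, 3.103)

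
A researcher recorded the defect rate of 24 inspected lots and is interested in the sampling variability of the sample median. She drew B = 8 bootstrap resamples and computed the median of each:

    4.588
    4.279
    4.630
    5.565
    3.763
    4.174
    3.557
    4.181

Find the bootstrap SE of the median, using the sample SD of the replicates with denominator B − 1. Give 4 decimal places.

Bootstrap SE is the standard deviation of the 8 replicate medians.
Mean of replicates: (4.588 + 4.279 + 4.630 + 5.565 + 3.763 + 4.174 + 3.557 + 4.181) / 8 = 34.73700 / 8 = 4.34213
Sum of squared deviations: (+0.24587)² + (−0.06313)² + (+0.28787)² + (+1.22288)² + (−0.57913)² + (−0.16812)² + (−0.78513)² + (−0.16113)² = 2.64877
Variance = 2.64877 / 7 = 0.37840
SE* = √0.37840

SE* = 0.6151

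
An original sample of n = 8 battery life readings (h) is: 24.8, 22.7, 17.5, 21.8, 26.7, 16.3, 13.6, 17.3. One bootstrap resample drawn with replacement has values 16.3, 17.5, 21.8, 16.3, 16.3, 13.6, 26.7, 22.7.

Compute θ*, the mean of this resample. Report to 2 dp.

θ* = 18.90

Mean = (16.3 + 17.5 + 21.8 + 16.3 + 16.3 + 13.6 + 26.7 + 22.7) / 8 = 151.20 / 8 = 18.90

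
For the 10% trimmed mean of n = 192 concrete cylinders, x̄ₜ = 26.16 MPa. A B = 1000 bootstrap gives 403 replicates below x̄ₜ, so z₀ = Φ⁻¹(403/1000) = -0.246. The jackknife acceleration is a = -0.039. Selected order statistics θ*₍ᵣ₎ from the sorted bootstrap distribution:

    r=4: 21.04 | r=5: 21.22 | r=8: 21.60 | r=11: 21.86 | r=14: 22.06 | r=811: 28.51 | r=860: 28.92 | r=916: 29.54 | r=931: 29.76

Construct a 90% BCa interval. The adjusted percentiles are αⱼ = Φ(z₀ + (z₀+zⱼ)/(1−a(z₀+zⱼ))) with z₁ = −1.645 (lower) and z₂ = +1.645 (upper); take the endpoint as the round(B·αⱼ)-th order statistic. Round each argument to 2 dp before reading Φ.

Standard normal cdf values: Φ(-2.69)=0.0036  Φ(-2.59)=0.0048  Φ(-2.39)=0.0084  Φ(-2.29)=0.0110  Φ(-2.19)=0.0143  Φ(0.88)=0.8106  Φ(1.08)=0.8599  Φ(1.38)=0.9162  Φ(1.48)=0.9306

Lower: z₀ + z₁ = -0.246 + (-1.645) = -1.891; 1 − a(z₀+z₁) = 1 − (-0.039)(-1.891) = 0.9263; argument = -0.246 + (-1.891)/0.9263 = -2.2876 → -2.29.
α₁ = Φ(-2.29) = 0.0110; rank = round(1000 × 0.0110) = 11; θ*₍11₎ = 21.86.
Upper: z₀ + z₂ = 1.399; 1 − a(z₀+z₂) = 1.0546; argument = 1.0806 → 1.08; α₂ = 0.8599; rank = 860; θ*₍860₎ = 28.92.

(21.86, 28.92)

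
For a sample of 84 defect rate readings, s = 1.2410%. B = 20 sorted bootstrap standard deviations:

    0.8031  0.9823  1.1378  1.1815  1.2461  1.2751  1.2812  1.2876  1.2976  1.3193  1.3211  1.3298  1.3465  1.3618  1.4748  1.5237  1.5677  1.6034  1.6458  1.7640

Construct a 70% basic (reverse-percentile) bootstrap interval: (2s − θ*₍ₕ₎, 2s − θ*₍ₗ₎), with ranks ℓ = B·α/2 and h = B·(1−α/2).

(0.9143, 1.3442)

Percentile endpoints at ranks 3 and 17: θ*₍3₎ = 1.1378, θ*₍17₎ = 1.5677.
Basic interval reflects these around s:
  lower = 2 × 1.2410 − 1.5677 = 0.9143
  upper = 2 × 1.2410 − 1.1378 = 1.3442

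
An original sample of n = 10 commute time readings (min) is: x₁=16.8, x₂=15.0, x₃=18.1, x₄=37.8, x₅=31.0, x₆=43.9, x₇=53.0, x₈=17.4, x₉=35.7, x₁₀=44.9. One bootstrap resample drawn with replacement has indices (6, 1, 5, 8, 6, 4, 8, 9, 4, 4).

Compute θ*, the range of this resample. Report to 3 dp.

θ* = 27.100

Resample values: 43.9, 16.8, 31.0, 17.4, 43.9, 37.8, 17.4, 35.7, 37.8, 37.8.
Range = 43.9 − 16.8 = 27.100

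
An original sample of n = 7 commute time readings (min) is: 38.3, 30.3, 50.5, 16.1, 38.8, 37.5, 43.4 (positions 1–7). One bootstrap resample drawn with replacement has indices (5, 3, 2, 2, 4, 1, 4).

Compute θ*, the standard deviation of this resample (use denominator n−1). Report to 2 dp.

θ* = 12.50

Resample values: 38.8, 50.5, 30.3, 30.3, 16.1, 38.3, 16.1.
Mean = 31.4857; sum of squared deviations = 937.7286
s² = 937.7286 / 6 = 156.2881
s = √156.2881 = 12.50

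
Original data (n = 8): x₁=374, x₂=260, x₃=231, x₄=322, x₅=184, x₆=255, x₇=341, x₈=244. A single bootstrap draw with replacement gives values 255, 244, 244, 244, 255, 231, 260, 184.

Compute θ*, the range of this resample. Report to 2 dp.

θ* = 76.00

Range = 260 − 184 = 76.00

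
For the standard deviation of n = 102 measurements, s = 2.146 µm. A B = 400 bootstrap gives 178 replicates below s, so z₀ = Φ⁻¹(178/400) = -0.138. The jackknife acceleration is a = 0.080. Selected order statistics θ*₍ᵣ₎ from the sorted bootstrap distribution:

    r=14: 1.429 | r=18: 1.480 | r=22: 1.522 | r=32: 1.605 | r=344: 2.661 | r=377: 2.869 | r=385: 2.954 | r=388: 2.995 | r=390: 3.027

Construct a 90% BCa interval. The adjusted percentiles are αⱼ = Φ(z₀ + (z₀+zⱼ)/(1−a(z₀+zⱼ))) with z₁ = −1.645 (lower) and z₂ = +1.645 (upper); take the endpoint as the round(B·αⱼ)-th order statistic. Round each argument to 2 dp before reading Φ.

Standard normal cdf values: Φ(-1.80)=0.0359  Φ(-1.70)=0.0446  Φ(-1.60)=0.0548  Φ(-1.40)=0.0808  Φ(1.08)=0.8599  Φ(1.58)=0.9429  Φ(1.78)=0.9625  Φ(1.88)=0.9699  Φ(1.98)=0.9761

Lower: z₀ + z₁ = -0.138 + (-1.645) = -1.783; 1 − a(z₀+z₁) = 1 − (0.080)(-1.783) = 1.1426; argument = -0.138 + (-1.783)/1.1426 = -1.6984 → -1.70.
α₁ = Φ(-1.70) = 0.0446; rank = round(400 × 0.0446) = 18; θ*₍18₎ = 1.480.
Upper: z₀ + z₂ = 1.507; 1 − a(z₀+z₂) = 0.8794; argument = 1.5756 → 1.58; α₂ = 0.9429; rank = 377; θ*₍377₎ = 2.869.

(1.480, 2.869)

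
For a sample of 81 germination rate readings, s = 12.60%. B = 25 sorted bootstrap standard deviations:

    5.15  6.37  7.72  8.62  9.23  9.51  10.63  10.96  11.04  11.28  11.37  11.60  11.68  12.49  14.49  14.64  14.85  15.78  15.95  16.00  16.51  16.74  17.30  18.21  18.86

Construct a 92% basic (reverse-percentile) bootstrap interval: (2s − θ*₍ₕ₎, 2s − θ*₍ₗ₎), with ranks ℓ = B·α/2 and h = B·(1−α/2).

Percentile endpoints at ranks 1 and 24: θ*₍1₎ = 5.15, θ*₍24₎ = 18.21.
Basic interval reflects these around s:
  lower = 2 × 12.60 − 18.21 = 6.99
  upper = 2 × 12.60 − 5.15 = 20.05

(6.99, 20.05)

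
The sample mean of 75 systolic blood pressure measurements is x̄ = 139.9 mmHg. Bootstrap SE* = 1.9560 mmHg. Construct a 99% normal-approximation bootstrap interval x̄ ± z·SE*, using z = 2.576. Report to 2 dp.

Margin = 2.576 × 1.9560 = 5.039
Interval: 139.9 ± 5.039

(134.86, 144.94)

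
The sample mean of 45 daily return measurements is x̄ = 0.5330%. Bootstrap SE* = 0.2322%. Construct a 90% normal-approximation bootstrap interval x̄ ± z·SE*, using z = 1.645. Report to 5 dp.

Margin = 1.645 × 0.2322 = 0.381969
Interval: 0.5330 ± 0.381969

(0.15103, 0.91497)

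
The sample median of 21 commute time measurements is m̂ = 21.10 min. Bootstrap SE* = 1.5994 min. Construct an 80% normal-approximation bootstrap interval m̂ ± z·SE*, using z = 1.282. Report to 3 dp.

Margin = 1.282 × 1.5994 = 2.0504
Interval: 21.10 ± 2.0504

(19.050, 23.150)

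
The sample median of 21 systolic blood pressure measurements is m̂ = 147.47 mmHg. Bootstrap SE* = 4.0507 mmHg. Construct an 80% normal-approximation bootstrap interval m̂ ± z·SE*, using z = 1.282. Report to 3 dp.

(142.277, 152.663)

Margin = 1.282 × 4.0507 = 5.1930
Interval: 147.47 ± 5.1930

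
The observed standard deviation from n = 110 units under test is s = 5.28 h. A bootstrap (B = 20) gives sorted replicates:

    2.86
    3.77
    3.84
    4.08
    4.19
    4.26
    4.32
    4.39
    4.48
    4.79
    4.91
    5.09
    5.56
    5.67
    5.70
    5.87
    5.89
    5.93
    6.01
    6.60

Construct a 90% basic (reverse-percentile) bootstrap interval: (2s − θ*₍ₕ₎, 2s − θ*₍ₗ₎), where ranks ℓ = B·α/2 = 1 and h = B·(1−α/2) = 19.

(4.55, 7.70)

Percentile endpoints at ranks 1 and 19: θ*₍1₎ = 2.86, θ*₍19₎ = 6.01.
Basic interval reflects these around s:
  lower = 2 × 5.28 − 6.01 = 4.55
  upper = 2 × 5.28 − 2.86 = 7.70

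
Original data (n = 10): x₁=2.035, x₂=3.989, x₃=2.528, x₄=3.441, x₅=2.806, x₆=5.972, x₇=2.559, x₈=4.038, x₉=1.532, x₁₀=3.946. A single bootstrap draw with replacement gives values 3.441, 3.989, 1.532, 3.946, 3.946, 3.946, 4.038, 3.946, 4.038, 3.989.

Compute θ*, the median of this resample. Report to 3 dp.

θ* = 3.946

Sorted: 1.532, 3.441, 3.946, 3.946, 3.946, 3.946, 3.989, 3.989, 4.038, 4.038
Median = average of the two middle values = 3.946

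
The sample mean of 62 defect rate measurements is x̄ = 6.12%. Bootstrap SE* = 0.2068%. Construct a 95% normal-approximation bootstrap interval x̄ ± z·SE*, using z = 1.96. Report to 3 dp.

(5.715, 6.525)

Margin = 1.96 × 0.2068 = 0.4053
Interval: 6.12 ± 0.4053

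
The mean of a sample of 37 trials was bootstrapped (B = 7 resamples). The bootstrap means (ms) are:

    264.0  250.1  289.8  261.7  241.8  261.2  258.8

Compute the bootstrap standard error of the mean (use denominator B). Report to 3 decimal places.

SE* = 13.790

Bootstrap SE is the standard deviation of the 7 replicate means.
Mean of replicates: (264.0 + 250.1 + 289.8 + 261.7 + 241.8 + 261.2 + 258.8) / 7 = 1827.4000 / 7 = 261.0571
Sum of squared deviations: (+2.9429)² + (−10.9571)² + (+28.7429)² + (+0.6429)² + (−19.2571)² + (+0.1429)² + (−2.2571)² = 1331.2371
Variance = 1331.2371 / 7 = 190.1767
SE* = √190.1767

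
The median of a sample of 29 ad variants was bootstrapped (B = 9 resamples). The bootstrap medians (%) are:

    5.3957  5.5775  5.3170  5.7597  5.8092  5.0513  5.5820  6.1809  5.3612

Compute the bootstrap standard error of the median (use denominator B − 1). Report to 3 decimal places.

SE* = 0.330

Bootstrap SE is the standard deviation of the 9 replicate medians.
Mean of replicates: (5.3957 + 5.5775 + 5.3170 + 5.7597 + 5.8092 + 5.0513 + 5.5820 + 6.1809 + 5.3612) / 9 = 50.03450 / 9 = 5.55939
Sum of squared deviations: (−0.16369)² + (+0.01811)² + (−0.24239)² + (+0.20031)² + (+0.24981)² + (−0.50809)² + (+0.02261)² + (+0.62151)² + (−0.19819)² = 0.87263
Variance = 0.87263 / 8 = 0.10908
SE* = √0.10908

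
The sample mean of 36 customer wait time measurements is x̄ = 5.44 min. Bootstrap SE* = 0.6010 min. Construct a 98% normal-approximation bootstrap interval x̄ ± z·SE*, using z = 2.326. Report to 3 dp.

Margin = 2.326 × 0.6010 = 1.3979
Interval: 5.44 ± 1.3979

(4.042, 6.838)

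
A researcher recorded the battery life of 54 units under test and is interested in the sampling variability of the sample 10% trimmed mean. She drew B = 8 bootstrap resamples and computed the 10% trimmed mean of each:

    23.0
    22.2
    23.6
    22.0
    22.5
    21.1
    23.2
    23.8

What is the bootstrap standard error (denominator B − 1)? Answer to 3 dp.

Bootstrap SE is the standard deviation of the 8 replicate 10% trimmed means.
Mean of replicates: (23.0 + 22.2 + 23.6 + 22.0 + 22.5 + 21.1 + 23.2 + 23.8) / 8 = 181.4000 / 8 = 22.6750
Sum of squared deviations: (+0.3250)² + (−0.4750)² + (+0.9250)² + (−0.6750)² + (−0.1750)² + (−1.5750)² + (+0.5250)² + (+1.1250)² = 5.6950
Variance = 5.6950 / 7 = 0.8136
SE* = √0.8136

SE* = 0.902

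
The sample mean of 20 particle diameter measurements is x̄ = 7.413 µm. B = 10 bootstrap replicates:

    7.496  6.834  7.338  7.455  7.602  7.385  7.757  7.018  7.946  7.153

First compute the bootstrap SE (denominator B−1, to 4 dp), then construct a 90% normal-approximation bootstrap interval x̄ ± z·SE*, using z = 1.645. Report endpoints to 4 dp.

Mean of replicates = 7.3984; sum of squared deviations = 1.0099; SE* = √(1.0099/9) = 0.3350
Margin = 1.645 × 0.3350 = 0.55108
Interval: 7.413 ± 0.55108

(6.8619, 7.9641)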